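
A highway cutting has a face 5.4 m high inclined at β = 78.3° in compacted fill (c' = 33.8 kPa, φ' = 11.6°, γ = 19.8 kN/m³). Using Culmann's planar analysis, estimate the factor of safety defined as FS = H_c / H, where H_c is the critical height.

H_c = (4c'/γ) · sinβ cosφ' / [1 − cos(β − φ')]
    = (4·33.8/19.8) · sin78.3°·cos11.6° / [1 − cos66.7°]
    = 6.828 · 0.9592 / 0.6045 = 10.84 m
FS = H_c / H = 10.84 / 5.4 = 2.007

FS = 2.01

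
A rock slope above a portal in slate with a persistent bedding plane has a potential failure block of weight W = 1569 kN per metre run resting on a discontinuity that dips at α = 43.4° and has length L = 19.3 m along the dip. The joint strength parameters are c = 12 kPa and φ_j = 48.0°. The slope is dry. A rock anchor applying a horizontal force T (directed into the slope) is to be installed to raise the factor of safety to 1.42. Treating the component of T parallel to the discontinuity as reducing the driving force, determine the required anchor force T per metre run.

Resolving forces along and normal to the sliding plane, with the horizontal anchor force T adding T·sinα to the effective normal force and T·cosα acting up the plane against the driving force:
FS = [cL + (W cosα + T sinα) tanφ_j] / [W sinα − T cosα]
Without the anchor: N' = 1140.0 kN/m, driving T_d = 1078.0 kN/m, resisting R = 12·19.3 + 1140.0·tan48.0° = 1497.7 kN/m, FS = 1.39.
Setting FS = 1.42 and solving for T:
1.42·(1078.0 − T cos43.4°) = 1497.7 + T sin43.4°·tan48.0°
T·(sin43.4°·tan48.0° + 1.42·cos43.4°) = 1.42·1078.0 − 1497.7
T·(0.6871·1.1106 + 1.42·0.7266) = 1530.8 − 1497.7 = 33.1
T·1.7948 = 33.1
T = 18.5 kN/m

T = 18 kN/m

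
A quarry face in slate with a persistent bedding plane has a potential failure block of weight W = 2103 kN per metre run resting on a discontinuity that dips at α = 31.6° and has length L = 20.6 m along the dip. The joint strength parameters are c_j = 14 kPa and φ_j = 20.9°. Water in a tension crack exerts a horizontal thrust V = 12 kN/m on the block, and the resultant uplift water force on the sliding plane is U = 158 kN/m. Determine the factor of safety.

FS = 0.82

Resolving the block weight along and normal to the plane and applying the Mohr–Coulomb strength on the joint:
N' = W cosα − U − V sinα = 2103·cos31.6° − 158 − 12·sin31.6° = 1626.9 kN/m
Driving force T = W sinα + V cosα = 2103·sin31.6° + 12·cos31.6° = 1112.2 kN/m
Resisting force R = c_j·L + N'·tanφ_j = 14·20.6 + 1626.9·tan20.9° = 288.4 + 621.3 = 909.7 kN/m
FS = R / T = 909.7 / 1112.2 = 0.818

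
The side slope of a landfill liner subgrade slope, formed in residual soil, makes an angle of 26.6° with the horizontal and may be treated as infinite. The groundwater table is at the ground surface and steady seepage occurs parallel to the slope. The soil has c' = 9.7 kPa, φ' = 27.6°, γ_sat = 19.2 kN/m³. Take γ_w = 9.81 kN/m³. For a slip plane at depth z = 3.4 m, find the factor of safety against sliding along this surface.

FS = 0.88

With seepage parallel to the slope and the water table at the surface, the effective normal stress on the slip plane uses the buoyant unit weight γ' = γ_sat − γ_w while the driving shear stress uses γ_sat:
FS = [c' + γ' z cos²β tanφ'] / [γ_sat z sinβ cosβ]
γ' = 19.2 − 9.81 = 9.39 kN/m³
Numerator = 9.7 + 9.39·3.4·cos²26.6°·tan27.6° = 9.7 + 9.39·3.4·0.7995·0.5228 = 23.044 kPa
Denominator = 19.2·3.4·sin26.6°·cos26.6° = 19.2·3.4·0.4478·0.8942 = 26.136 kPa
FS = 23.044 / 26.136 = 0.882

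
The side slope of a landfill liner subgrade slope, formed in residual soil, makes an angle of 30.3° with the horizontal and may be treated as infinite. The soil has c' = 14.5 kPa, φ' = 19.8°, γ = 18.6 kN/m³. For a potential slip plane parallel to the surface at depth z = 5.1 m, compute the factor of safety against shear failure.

For an infinite slope with a slip plane parallel to the surface (no pore pressure): FS = [c' + γz cos²β tanφ'] / [γz sinβ cosβ].
γz = 18.6·5.1 = 94.86 kN/m²
Numerator = 14.5 + 94.86·cos²30.3°·tan19.8° = 14.5 + 94.86·0.7455·0.3600 = 39.958 kPa
Denominator = 94.86·sin30.3°·cos30.3° = 94.86·0.5045·0.8634 = 41.322 kPa
FS = 39.958 / 41.322 = 0.967

FS = 0.97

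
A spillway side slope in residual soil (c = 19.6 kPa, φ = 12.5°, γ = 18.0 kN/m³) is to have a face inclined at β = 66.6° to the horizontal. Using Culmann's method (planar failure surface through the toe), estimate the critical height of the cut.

H_c = 9.44 m

Culmann's analysis gives the critical failure plane at α_cr = (β + φ)/2 = (66.6 + 12.5)/2 = 39.5°, and the critical height
H_c = (4c/γ) · sinβ cosφ / [1 − cos(β − φ)]
    = (4·19.6/18.0) · sin66.6°·cos12.5° / [1 − cos(54.1°)]
    = 4.356 · 0.9178·0.9763 / [1 − 0.5864]
    = 4.356 · 0.8960 / 0.4136
    = 9.44 m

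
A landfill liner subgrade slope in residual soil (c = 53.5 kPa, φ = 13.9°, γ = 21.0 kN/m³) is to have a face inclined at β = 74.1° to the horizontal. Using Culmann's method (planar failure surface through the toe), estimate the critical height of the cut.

Culmann's analysis gives the critical failure plane at α_cr = (β + φ)/2 = (74.1 + 13.9)/2 = 44.0°, and the critical height
H_c = (4c/γ) · sinβ cosφ / [1 − cos(β − φ)]
    = (4·53.5/21.0) · sin74.1°·cos13.9° / [1 − cos(60.2°)]
    = 10.190 · 0.9617·0.9707 / [1 − 0.4970]
    = 10.190 · 0.9336 / 0.5030
    = 18.91 m

H_c = 18.91 m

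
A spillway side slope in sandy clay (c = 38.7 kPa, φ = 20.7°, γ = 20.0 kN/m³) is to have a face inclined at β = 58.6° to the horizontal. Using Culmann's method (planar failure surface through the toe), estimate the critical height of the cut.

Culmann's analysis gives the critical failure plane at α_cr = (β + φ)/2 = (58.6 + 20.7)/2 = 39.6°, and the critical height
H_c = (4c/γ) · sinβ cosφ / [1 − cos(β − φ)]
    = (4·38.7/20.0) · sin58.6°·cos20.7° / [1 − cos(37.9°)]
    = 7.740 · 0.8536·0.9354 / [1 − 0.7891]
    = 7.740 · 0.7984 / 0.2109
    = 29.30 m

H_c = 29.30 m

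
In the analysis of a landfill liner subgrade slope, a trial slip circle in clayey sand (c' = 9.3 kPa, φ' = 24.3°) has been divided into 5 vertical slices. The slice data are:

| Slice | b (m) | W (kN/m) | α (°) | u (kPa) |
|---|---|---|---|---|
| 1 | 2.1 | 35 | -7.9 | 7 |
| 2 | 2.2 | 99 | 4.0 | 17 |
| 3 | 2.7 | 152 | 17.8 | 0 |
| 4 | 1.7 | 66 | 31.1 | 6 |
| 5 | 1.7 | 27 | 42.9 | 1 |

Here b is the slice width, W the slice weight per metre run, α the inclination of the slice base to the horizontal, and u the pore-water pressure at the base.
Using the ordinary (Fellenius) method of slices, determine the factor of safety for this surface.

Ordinary method of slices: FS = Σ[c'·Δl_i + (W_i cosα_i − u_i·Δl_i)·tanφ'] / Σ W_i sinα_i, with Δl_i = b_i / cosα_i.
Slice 1: Δl = 2.1/cos(-7.9°) = 2.120 m; N'_1 = 35·cos(-7.9°) − 7·2.120 = 19.8; c'Δl = 19.72; W sinα = -4.8
Slice 2: Δl = 2.2/cos4.0° = 2.205 m; N'_2 = 99·cos4.0° − 17·2.205 = 61.3; c'Δl = 20.51; W sinα = 6.9
Slice 3: Δl = 2.7/cos17.8° = 2.836 m; N'_3 = 152·cos17.8° − 0·2.836 = 144.7; c'Δl = 26.37; W sinα = 46.5
Slice 4: Δl = 1.7/cos31.1° = 1.985 m; N'_4 = 66·cos31.1° − 6·1.985 = 44.6; c'Δl = 18.46; W sinα = 34.1
Slice 5: Δl = 1.7/cos42.9° = 2.321 m; N'_5 = 27·cos42.9° − 1·2.321 = 17.5; c'Δl = 21.58; W sinα = 18.4
Σc'Δl = 106.6 kN/m; ΣN' = 287.9 kN/m; ΣW sinα = 101.0 kN/m
Resisting = 106.6 + 287.9·tan24.3° = 106.6 + 130.0 = 236.6 kN/m
FS = 236.6 / 101.0 = 2.342

FS = 2.34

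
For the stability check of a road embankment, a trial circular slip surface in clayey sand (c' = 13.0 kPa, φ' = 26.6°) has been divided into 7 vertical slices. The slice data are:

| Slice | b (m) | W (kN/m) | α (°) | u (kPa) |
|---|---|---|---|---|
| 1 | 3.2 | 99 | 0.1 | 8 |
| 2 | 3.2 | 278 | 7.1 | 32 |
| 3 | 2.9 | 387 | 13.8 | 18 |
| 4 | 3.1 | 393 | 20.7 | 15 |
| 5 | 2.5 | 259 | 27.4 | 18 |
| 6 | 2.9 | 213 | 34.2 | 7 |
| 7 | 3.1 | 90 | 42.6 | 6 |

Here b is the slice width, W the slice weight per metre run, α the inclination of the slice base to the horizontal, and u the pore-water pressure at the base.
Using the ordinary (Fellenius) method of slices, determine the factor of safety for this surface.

Ordinary method of slices: FS = Σ[c'·Δl_i + (W_i cosα_i − u_i·Δl_i)·tanφ'] / Σ W_i sinα_i, with Δl_i = b_i / cosα_i.
Slice 1: Δl = 3.2/cos0.1° = 3.200 m; N'_1 = 99·cos0.1° − 8·3.200 = 73.4; c'Δl = 41.60; W sinα = 0.2
Slice 2: Δl = 3.2/cos7.1° = 3.225 m; N'_2 = 278·cos7.1° − 32·3.225 = 172.7; c'Δl = 41.92; W sinα = 34.4
Slice 3: Δl = 2.9/cos13.8° = 2.986 m; N'_3 = 387·cos13.8° − 18·2.986 = 322.1; c'Δl = 38.82; W sinα = 92.3
Slice 4: Δl = 3.1/cos20.7° = 3.314 m; N'_4 = 393·cos20.7° − 15·3.314 = 317.9; c'Δl = 43.08; W sinα = 138.9
Slice 5: Δl = 2.5/cos27.4° = 2.816 m; N'_5 = 259·cos27.4° − 18·2.816 = 179.3; c'Δl = 36.61; W sinα = 119.2
Slice 6: Δl = 2.9/cos34.2° = 3.506 m; N'_6 = 213·cos34.2° − 7·3.506 = 151.6; c'Δl = 45.58; W sinα = 119.7
Slice 7: Δl = 3.1/cos42.6° = 4.211 m; N'_7 = 90·cos42.6° − 6·4.211 = 41.0; c'Δl = 54.75; W sinα = 60.9
Σc'Δl = 302.4 kN/m; ΣN' = 1257.9 kN/m; ΣW sinα = 565.6 kN/m
Resisting = 302.4 + 1257.9·tan26.6° = 302.4 + 629.9 = 932.3 kN/m
FS = 932.3 / 565.6 = 1.648

FS = 1.65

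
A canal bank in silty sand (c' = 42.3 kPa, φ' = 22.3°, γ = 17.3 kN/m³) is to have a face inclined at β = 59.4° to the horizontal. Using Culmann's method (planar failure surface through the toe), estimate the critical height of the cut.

H_c = 38.48 m

Culmann's analysis gives the critical failure plane at α_cr = (β + φ')/2 = (59.4 + 22.3)/2 = 40.9°, and the critical height
H_c = (4c'/γ) · sinβ cosφ' / [1 − cos(β − φ')]
    = (4·42.3/17.3) · sin59.4°·cos22.3° / [1 − cos(37.1°)]
    = 9.780 · 0.8607·0.9252 / [1 − 0.7976]
    = 9.780 · 0.7964 / 0.2024
    = 38.48 m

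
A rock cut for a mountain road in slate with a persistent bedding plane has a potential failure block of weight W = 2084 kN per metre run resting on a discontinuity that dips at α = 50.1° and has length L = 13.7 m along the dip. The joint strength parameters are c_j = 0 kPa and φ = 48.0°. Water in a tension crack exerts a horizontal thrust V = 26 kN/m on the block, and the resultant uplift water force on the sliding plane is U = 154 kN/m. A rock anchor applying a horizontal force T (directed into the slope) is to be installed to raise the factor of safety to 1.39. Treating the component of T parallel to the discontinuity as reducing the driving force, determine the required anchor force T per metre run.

T = 547 kN/m

Resolving forces along and normal to the sliding plane, with the horizontal anchor force T adding T·sinα to the effective normal force and T·cosα acting up the plane against the driving force:
FS = [c_jL + (W cosα − U − V sinα + T sinα) tanφ] / [W sinα + V cosα − T cosα]
Without the anchor: N' = 1162.8 kN/m, driving T_d = 1615.4 kN/m, resisting R = 0·13.7 + 1162.8·tan48.0° = 1291.5 kN/m, FS = 0.80.
Setting FS = 1.39 and solving for T:
1.39·(1615.4 − T cos50.1°) = 1291.5 + T sin50.1°·tan48.0°
T·(sin50.1°·tan48.0° + 1.39·cos50.1°) = 1.39·1615.4 − 1291.5
T·(0.7672·1.1106 + 1.39·0.6414) = 2245.5 − 1291.5 = 954.0
T·1.7436 = 954.0
T = 547.1 kN/m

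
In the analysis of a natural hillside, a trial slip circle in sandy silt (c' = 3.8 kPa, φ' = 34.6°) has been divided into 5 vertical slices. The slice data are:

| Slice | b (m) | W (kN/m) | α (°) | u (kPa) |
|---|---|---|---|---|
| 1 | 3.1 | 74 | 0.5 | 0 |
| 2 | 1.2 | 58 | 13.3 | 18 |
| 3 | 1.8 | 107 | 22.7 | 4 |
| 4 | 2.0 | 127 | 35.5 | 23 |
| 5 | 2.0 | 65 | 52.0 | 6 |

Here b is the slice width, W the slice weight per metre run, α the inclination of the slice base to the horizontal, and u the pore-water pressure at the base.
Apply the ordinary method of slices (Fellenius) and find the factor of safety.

FS = 1.27

Ordinary method of slices: FS = Σ[c'·Δl_i + (W_i cosα_i − u_i·Δl_i)·tanφ'] / Σ W_i sinα_i, with Δl_i = b_i / cosα_i.
Slice 1: Δl = 3.1/cos0.5° = 3.100 m; N'_1 = 74·cos0.5° − 0·3.100 = 74.0; c'Δl = 11.78; W sinα = 0.6
Slice 2: Δl = 1.2/cos13.3° = 1.233 m; N'_2 = 58·cos13.3° − 18·1.233 = 34.2; c'Δl = 4.69; W sinα = 13.3
Slice 3: Δl = 1.8/cos22.7° = 1.951 m; N'_3 = 107·cos22.7° − 4·1.951 = 90.9; c'Δl = 7.41; W sinα = 41.3
Slice 4: Δl = 2.0/cos35.5° = 2.457 m; N'_4 = 127·cos35.5° − 23·2.457 = 46.9; c'Δl = 9.34; W sinα = 73.7
Slice 5: Δl = 2.0/cos52.0° = 3.249 m; N'_5 = 65·cos52.0° − 6·3.249 = 20.5; c'Δl = 12.34; W sinα = 51.2
Σc'Δl = 45.6 kN/m; ΣN' = 266.6 kN/m; ΣW sinα = 180.3 kN/m
Resisting = 45.6 + 266.6·tan34.6° = 45.6 + 183.9 = 229.5 kN/m
FS = 229.5 / 180.3 = 1.273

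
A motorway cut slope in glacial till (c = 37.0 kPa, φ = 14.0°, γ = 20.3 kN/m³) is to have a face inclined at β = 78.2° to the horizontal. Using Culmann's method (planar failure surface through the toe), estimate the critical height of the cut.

H_c = 12.26 m

Culmann's analysis gives the critical failure plane at α_cr = (β + φ)/2 = (78.2 + 14.0)/2 = 46.1°, and the critical height
H_c = (4c/γ) · sinβ cosφ / [1 − cos(β − φ)]
    = (4·37.0/20.3) · sin78.2°·cos14.0° / [1 − cos(64.2°)]
    = 7.291 · 0.9789·0.9703 / [1 − 0.4352]
    = 7.291 · 0.9498 / 0.5648
    = 12.26 m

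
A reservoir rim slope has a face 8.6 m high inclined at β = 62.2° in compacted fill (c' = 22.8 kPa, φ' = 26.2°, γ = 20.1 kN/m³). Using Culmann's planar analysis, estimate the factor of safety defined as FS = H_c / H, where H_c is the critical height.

FS = 2.19

H_c = (4c'/γ) · sinβ cosφ' / [1 − cos(β − φ')]
    = (4·22.8/20.1) · sin62.2°·cos26.2° / [1 − cos36.0°]
    = 4.537 · 0.7937 / 0.1910 = 18.86 m
FS = H_c / H = 18.86 / 8.6 = 2.193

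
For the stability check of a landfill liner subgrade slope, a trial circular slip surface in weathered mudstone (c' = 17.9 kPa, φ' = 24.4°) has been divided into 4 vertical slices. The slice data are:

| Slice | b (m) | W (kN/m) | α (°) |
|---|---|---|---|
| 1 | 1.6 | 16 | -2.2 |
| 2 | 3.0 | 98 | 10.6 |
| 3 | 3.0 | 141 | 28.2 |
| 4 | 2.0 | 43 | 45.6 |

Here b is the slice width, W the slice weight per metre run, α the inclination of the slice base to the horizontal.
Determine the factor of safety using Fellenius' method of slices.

Ordinary method of slices: FS = Σ[c'·Δl_i + (W_i cosα_i)·tanφ'] / Σ W_i sinα_i, with Δl_i = b_i / cosα_i.
Slice 1: Δl = 1.6/cos(-2.2°) = 1.601 m; N'_1 = 16·cos(-2.2°) = 16.0; c'Δl = 28.66; W sinα = -0.6
Slice 2: Δl = 3.0/cos10.6° = 3.052 m; N'_2 = 98·cos10.6° = 96.3; c'Δl = 54.63; W sinα = 18.0
Slice 3: Δl = 3.0/cos28.2° = 3.404 m; N'_3 = 141·cos28.2° = 124.3; c'Δl = 60.93; W sinα = 66.6
Slice 4: Δl = 2.0/cos45.6° = 2.859 m; N'_4 = 43·cos45.6° = 30.1; c'Δl = 51.17; W sinα = 30.7
Σc'Δl = 195.4 kN/m; ΣN' = 266.7 kN/m; ΣW sinα = 114.8 kN/m
Resisting = 195.4 + 266.7·tan24.4° = 195.4 + 121.0 = 316.4 kN/m
FS = 316.4 / 114.8 = 2.757

FS = 2.76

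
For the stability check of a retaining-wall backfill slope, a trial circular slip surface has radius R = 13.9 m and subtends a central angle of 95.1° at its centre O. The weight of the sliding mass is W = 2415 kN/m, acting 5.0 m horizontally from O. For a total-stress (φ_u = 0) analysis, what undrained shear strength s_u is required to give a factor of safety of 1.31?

FS = s_u·L_a·R / (W·d), so s_u = FS·W·d / (L_a·R).
Arc length L_a = R·θ = 13.9·(95.1°·π/180) = 13.9·1.6598 = 23.07 m
s_u = 1.31·2415·5.0 / (23.07·13.9) = 15818.2 / 320.69 = 49.33 kPa

s_u = 49.3 kPa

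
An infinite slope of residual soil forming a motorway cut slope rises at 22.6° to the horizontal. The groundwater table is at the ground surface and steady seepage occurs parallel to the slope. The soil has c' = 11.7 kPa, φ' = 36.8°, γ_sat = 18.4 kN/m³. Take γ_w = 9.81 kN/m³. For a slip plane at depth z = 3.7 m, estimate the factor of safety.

With seepage parallel to the slope and the water table at the surface, the effective normal stress on the slip plane uses the buoyant unit weight γ' = γ_sat − γ_w while the driving shear stress uses γ_sat:
FS = [c' + γ' z cos²β tanφ'] / [γ_sat z sinβ cosβ]
γ' = 18.4 − 9.81 = 8.59 kN/m³
Numerator = 11.7 + 8.59·3.7·cos²22.6°·tan36.8° = 11.7 + 8.59·3.7·0.8523·0.7481 = 31.965 kPa
Denominator = 18.4·3.7·sin22.6°·cos22.6° = 18.4·3.7·0.3843·0.9232 = 24.154 kPa
FS = 31.965 / 24.154 = 1.323

FS = 1.32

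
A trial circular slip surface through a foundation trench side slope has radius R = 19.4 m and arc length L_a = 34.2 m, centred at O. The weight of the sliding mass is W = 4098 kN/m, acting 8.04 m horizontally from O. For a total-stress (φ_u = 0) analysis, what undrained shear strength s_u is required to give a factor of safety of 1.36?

FS = s_u·L_a·R / (W·d), so s_u = FS·W·d / (L_a·R).
s_u = 1.36·4098·8.04 / (34.20·19.4) = 44809.2 / 663.48 = 67.54 kPa

s_u = 67.5 kPa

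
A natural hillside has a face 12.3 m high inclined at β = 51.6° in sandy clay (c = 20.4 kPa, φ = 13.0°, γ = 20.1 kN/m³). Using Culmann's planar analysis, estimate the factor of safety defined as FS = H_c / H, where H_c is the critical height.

H_c = (4c/γ) · sinβ cosφ / [1 − cos(β − φ)]
    = (4·20.4/20.1) · sin51.6°·cos13.0° / [1 − cos38.6°]
    = 4.060 · 0.7636 / 0.2185 = 14.19 m
FS = H_c / H = 14.19 / 12.3 = 1.154

FS = 1.15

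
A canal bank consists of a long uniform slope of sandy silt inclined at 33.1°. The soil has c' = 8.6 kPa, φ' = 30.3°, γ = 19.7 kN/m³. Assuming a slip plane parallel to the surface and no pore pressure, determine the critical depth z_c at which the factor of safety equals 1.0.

z_c = 9.21 m

Setting FS = 1.00 in FS = [c' + γz cos²β tanφ'] / [γz sinβ cosβ] and solving for z:
z = c' / [γ cosβ (FS·sinβ − cosβ·tanφ')]
  = 8.6 / [19.7·cos33.1°·(1.00·sin33.1° − cos33.1°·tan30.3°)]
  = 8.6 / [19.7·0.8377·(1.00·0.5461 − 0.8377·0.5844)]
  = 8.6 / 0.9337 = 9.210 m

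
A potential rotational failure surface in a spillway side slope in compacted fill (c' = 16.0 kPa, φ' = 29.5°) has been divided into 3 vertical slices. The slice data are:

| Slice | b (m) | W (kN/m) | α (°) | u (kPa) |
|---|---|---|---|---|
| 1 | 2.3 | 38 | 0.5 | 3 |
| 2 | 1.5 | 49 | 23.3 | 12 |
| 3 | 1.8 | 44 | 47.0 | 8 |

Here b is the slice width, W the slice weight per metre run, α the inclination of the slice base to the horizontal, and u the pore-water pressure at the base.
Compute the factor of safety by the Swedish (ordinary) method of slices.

Ordinary method of slices: FS = Σ[c'·Δl_i + (W_i cosα_i − u_i·Δl_i)·tanφ'] / Σ W_i sinα_i, with Δl_i = b_i / cosα_i.
Slice 1: Δl = 2.3/cos0.5° = 2.300 m; N'_1 = 38·cos0.5° − 3·2.300 = 31.1; c'Δl = 36.80; W sinα = 0.3
Slice 2: Δl = 1.5/cos23.3° = 1.633 m; N'_2 = 49·cos23.3° − 12·1.633 = 25.4; c'Δl = 26.13; W sinα = 19.4
Slice 3: Δl = 1.8/cos47.0° = 2.639 m; N'_3 = 44·cos47.0° − 8·2.639 = 8.9; c'Δl = 42.23; W sinα = 32.2
Σc'Δl = 105.2 kN/m; ΣN' = 65.4 kN/m; ΣW sinα = 51.9 kN/m
Resisting = 105.2 + 65.4·tan29.5° = 105.2 + 37.0 = 142.2 kN/m
FS = 142.2 / 51.9 = 2.740

FS = 2.74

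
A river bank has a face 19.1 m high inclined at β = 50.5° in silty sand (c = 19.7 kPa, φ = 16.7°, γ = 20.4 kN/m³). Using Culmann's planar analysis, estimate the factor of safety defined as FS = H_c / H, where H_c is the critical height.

H_c = (4c/γ) · sinβ cosφ / [1 − cos(β − φ)]
    = (4·19.7/20.4) · sin50.5°·cos16.7° / [1 − cos33.8°]
    = 3.863 · 0.7391 / 0.1690 = 16.89 m
FS = H_c / H = 16.89 / 19.1 = 0.884

FS = 0.88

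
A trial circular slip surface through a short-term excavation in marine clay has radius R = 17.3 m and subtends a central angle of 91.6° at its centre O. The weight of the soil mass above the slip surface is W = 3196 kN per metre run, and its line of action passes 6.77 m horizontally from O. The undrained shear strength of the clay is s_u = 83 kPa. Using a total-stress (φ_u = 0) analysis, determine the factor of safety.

Taking moments about the centre O, the resisting moment is provided by the undrained shear strength acting along the arc:
Arc length L_a = R·θ = 17.3·(91.6°·π/180) = 17.3·1.5987 = 27.66 m
M_R = s_u·L_a·R = 83·27.66·17.3 = 39714.0 kN·m/m
M_D = W·d = 3196·6.77 = 21636.9 kN·m/m
FS = M_R / M_D = 39714.0 / 21636.9 = 1.835

FS = 1.84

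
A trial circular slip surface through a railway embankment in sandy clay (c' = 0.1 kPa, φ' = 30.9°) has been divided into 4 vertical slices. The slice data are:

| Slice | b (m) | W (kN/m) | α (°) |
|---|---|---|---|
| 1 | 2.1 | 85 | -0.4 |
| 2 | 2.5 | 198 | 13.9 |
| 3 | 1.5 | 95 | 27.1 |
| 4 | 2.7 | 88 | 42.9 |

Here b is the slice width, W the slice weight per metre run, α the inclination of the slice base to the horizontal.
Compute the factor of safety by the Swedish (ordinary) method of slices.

Ordinary method of slices: FS = Σ[c'·Δl_i + (W_i cosα_i)·tanφ'] / Σ W_i sinα_i, with Δl_i = b_i / cosα_i.
Slice 1: Δl = 2.1/cos(-0.4°) = 2.100 m; N'_1 = 85·cos(-0.4°) = 85.0; c'Δl = 0.21; W sinα = -0.6
Slice 2: Δl = 2.5/cos13.9° = 2.575 m; N'_2 = 198·cos13.9° = 192.2; c'Δl = 0.26; W sinα = 47.6
Slice 3: Δl = 1.5/cos27.1° = 1.685 m; N'_3 = 95·cos27.1° = 84.6; c'Δl = 0.17; W sinα = 43.3
Slice 4: Δl = 2.7/cos42.9° = 3.686 m; N'_4 = 88·cos42.9° = 64.5; c'Δl = 0.37; W sinα = 59.9
Σc'Δl = 1.0 kN/m; ΣN' = 426.2 kN/m; ΣW sinα = 150.2 kN/m
Resisting = 1.0 + 426.2·tan30.9° = 1.0 + 255.1 = 256.1 kN/m
FS = 256.1 / 150.2 = 1.706

FS = 1.71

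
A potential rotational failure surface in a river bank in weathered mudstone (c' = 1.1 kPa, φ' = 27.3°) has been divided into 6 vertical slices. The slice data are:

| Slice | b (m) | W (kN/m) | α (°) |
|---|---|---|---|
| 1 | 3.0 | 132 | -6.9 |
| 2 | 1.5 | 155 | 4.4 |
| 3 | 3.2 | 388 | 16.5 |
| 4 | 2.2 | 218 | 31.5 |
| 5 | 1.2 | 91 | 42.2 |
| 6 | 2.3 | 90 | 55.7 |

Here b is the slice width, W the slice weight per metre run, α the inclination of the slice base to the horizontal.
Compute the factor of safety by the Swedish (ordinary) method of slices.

FS = 1.45

Ordinary method of slices: FS = Σ[c'·Δl_i + (W_i cosα_i)·tanφ'] / Σ W_i sinα_i, with Δl_i = b_i / cosα_i.
Slice 1: Δl = 3.0/cos(-6.9°) = 3.022 m; N'_1 = 132·cos(-6.9°) = 131.0; c'Δl = 3.32; W sinα = -15.9
Slice 2: Δl = 1.5/cos4.4° = 1.504 m; N'_2 = 155·cos4.4° = 154.5; c'Δl = 1.65; W sinα = 11.9
Slice 3: Δl = 3.2/cos16.5° = 3.337 m; N'_3 = 388·cos16.5° = 372.0; c'Δl = 3.67; W sinα = 110.2
Slice 4: Δl = 2.2/cos31.5° = 2.580 m; N'_4 = 218·cos31.5° = 185.9; c'Δl = 2.84; W sinα = 113.9
Slice 5: Δl = 1.2/cos42.2° = 1.620 m; N'_5 = 91·cos42.2° = 67.4; c'Δl = 1.78; W sinα = 61.1
Slice 6: Δl = 2.3/cos55.7° = 4.081 m; N'_6 = 90·cos55.7° = 50.7; c'Δl = 4.49; W sinα = 74.3
Σc'Δl = 17.8 kN/m; ΣN' = 961.6 kN/m; ΣW sinα = 355.6 kN/m
Resisting = 17.8 + 961.6·tan27.3° = 17.8 + 496.3 = 514.1 kN/m
FS = 514.1 / 355.6 = 1.446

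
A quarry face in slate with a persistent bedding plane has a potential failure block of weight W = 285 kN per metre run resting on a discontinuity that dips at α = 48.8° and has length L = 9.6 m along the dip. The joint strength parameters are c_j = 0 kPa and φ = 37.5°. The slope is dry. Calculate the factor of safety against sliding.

FS = 0.67

Resolving the block weight along and normal to the plane and applying the Mohr–Coulomb strength on the joint:
N' = W cosα = 285·cos48.8° = 187.7 kN/m
Driving force T = W sinα = 285·sin48.8° = 214.4 kN/m
Resisting force R = c_j·L + N'·tanφ = 0·9.6 + 187.7·tan37.5° = 0.0 + 144.0 = 144.0 kN/m
FS = R / T = 144.0 / 214.4 = 0.672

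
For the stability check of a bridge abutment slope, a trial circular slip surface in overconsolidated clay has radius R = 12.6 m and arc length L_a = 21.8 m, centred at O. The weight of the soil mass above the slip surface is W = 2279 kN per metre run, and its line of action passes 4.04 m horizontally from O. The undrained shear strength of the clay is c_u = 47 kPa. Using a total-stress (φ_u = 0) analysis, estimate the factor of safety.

FS = 1.40

Taking moments about the centre O, the resisting moment is provided by the undrained shear strength acting along the arc:
M_R = c_u·L_a·R = 47·21.80·12.6 = 12910.0 kN·m/m
M_D = W·d = 2279·4.04 = 9207.2 kN·m/m
FS = M_R / M_D = 12910.0 / 9207.2 = 1.402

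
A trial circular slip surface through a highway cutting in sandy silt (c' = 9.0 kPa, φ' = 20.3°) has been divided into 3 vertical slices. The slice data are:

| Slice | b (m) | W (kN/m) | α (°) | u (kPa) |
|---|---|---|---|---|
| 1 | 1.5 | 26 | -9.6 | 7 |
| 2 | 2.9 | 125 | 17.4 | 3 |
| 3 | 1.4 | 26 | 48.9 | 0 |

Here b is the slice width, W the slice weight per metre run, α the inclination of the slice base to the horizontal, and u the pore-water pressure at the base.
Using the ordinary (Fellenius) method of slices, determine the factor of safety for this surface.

Ordinary method of slices: FS = Σ[c'·Δl_i + (W_i cosα_i − u_i·Δl_i)·tanφ'] / Σ W_i sinα_i, with Δl_i = b_i / cosα_i.
Slice 1: Δl = 1.5/cos(-9.6°) = 1.521 m; N'_1 = 26·cos(-9.6°) − 7·1.521 = 15.0; c'Δl = 13.69; W sinα = -4.3
Slice 2: Δl = 2.9/cos17.4° = 3.039 m; N'_2 = 125·cos17.4° − 3·3.039 = 110.2; c'Δl = 27.35; W sinα = 37.4
Slice 3: Δl = 1.4/cos48.9° = 2.130 m; N'_3 = 26·cos48.9° − 0·2.130 = 17.1; c'Δl = 19.17; W sinα = 19.6
Σc'Δl = 60.2 kN/m; ΣN' = 142.2 kN/m; ΣW sinα = 52.6 kN/m
Resisting = 60.2 + 142.2·tan20.3° = 60.2 + 52.6 = 112.8 kN/m
FS = 112.8 / 52.6 = 2.144

FS = 2.14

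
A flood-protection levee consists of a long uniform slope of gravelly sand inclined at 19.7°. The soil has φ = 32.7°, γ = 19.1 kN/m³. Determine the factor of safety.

FS = 1.79

For a dry cohesionless infinite slope the factor of safety is FS = tanφ / tanβ.
FS = tan32.7° / tan19.7° = 0.6420 / 0.3581 = 1.793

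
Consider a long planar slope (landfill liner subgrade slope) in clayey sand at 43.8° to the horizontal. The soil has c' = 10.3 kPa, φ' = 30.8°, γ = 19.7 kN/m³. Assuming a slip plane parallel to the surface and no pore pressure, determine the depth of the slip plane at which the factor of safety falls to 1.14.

Setting FS = 1.14 in FS = [c' + γz cos²β tanφ'] / [γz sinβ cosβ] and solving for z:
z = c' / [γ cosβ (FS·sinβ − cosβ·tanφ')]
  = 10.3 / [19.7·cos43.8°·(1.14·sin43.8° − cos43.8°·tan30.8°)]
  = 10.3 / [19.7·0.7218·(1.14·0.6921 − 0.7218·0.5961)]
  = 10.3 / 5.1015 = 2.019 m

z = 2.02 m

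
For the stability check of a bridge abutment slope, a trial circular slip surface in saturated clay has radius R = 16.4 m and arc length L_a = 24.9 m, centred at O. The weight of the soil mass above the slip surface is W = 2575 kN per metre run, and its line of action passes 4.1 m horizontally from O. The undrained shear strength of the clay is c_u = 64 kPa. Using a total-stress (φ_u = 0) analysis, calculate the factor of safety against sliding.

FS = 2.48

Taking moments about the centre O, the resisting moment is provided by the undrained shear strength acting along the arc:
M_R = c_u·L_a·R = 64·24.90·16.4 = 26135.0 kN·m/m
M_D = W·d = 2575·4.1 = 10557.5 kN·m/m
FS = M_R / M_D = 26135.0 / 10557.5 = 2.475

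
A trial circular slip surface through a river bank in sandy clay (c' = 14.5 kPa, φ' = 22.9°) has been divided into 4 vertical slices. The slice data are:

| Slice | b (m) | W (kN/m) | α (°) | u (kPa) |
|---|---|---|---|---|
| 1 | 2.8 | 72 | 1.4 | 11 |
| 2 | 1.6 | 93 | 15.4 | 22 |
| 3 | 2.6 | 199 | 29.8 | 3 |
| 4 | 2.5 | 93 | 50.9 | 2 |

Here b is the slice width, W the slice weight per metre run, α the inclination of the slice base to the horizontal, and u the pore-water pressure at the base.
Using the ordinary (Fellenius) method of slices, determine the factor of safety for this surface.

Ordinary method of slices: FS = Σ[c'·Δl_i + (W_i cosα_i − u_i·Δl_i)·tanφ'] / Σ W_i sinα_i, with Δl_i = b_i / cosα_i.
Slice 1: Δl = 2.8/cos1.4° = 2.801 m; N'_1 = 72·cos1.4° − 11·2.801 = 41.2; c'Δl = 40.61; W sinα = 1.8
Slice 2: Δl = 1.6/cos15.4° = 1.660 m; N'_2 = 93·cos15.4° − 22·1.660 = 53.1; c'Δl = 24.06; W sinα = 24.7
Slice 3: Δl = 2.6/cos29.8° = 2.996 m; N'_3 = 199·cos29.8° − 3·2.996 = 163.7; c'Δl = 43.44; W sinα = 98.9
Slice 4: Δl = 2.5/cos50.9° = 3.964 m; N'_4 = 93·cos50.9° − 2·3.964 = 50.7; c'Δl = 57.48; W sinα = 72.2
Σc'Δl = 165.6 kN/m; ΣN' = 308.7 kN/m; ΣW sinα = 197.5 kN/m
Resisting = 165.6 + 308.7·tan22.9° = 165.6 + 130.4 = 296.0 kN/m
FS = 296.0 / 197.5 = 1.499

FS = 1.50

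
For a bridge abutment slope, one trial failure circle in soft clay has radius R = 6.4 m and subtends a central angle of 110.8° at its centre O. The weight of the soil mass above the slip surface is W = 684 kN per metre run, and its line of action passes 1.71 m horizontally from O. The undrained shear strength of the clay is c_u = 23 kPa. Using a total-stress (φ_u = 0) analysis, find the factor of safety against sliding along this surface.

Taking moments about the centre O, the resisting moment is provided by the undrained shear strength acting along the arc:
Arc length L_a = R·θ = 6.4·(110.8°·π/180) = 6.4·1.9338 = 12.38 m
M_R = c_u·L_a·R = 23·12.38·6.4 = 1821.8 kN·m/m
M_D = W·d = 684·1.71 = 1169.6 kN·m/m
FS = M_R / M_D = 1821.8 / 1169.6 = 1.558

FS = 1.56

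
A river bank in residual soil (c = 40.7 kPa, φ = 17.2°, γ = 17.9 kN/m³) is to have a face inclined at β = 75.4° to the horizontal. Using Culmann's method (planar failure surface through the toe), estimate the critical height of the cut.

H_c = 17.77 m

Culmann's analysis gives the critical failure plane at α_cr = (β + φ)/2 = (75.4 + 17.2)/2 = 46.3°, and the critical height
H_c = (4c/γ) · sinβ cosφ / [1 − cos(β − φ)]
    = (4·40.7/17.9) · sin75.4°·cos17.2° / [1 − cos(58.2°)]
    = 9.095 · 0.9677·0.9553 / [1 − 0.5270]
    = 9.095 · 0.9244 / 0.4730
    = 17.77 m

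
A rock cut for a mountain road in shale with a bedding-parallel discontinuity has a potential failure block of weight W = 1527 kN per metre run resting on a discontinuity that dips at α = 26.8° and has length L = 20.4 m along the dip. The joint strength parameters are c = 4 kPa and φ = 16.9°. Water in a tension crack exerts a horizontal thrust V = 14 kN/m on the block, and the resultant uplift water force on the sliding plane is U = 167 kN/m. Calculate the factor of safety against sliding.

FS = 0.63

Resolving the block weight along and normal to the plane and applying the Mohr–Coulomb strength on the joint:
N' = W cosα − U − V sinα = 1527·cos26.8° − 167 − 14·sin26.8° = 1189.7 kN/m
Driving force T = W sinα + V cosα = 1527·sin26.8° + 14·cos26.8° = 701.0 kN/m
Resisting force R = c·L + N'·tanφ = 4·20.4 + 1189.7·tan16.9° = 81.6 + 361.4 = 443.0 kN/m
FS = R / T = 443.0 / 701.0 = 0.632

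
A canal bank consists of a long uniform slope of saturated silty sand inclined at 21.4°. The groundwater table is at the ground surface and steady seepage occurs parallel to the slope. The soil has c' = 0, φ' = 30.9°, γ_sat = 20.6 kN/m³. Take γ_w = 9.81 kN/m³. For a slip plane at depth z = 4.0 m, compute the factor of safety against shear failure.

With seepage parallel to the slope and the water table at the surface, the effective normal stress on the slip plane uses the buoyant unit weight γ' = γ_sat − γ_w while the driving shear stress uses γ_sat:
FS = [c' + γ' z cos²β tanφ'] / [γ_sat z sinβ cosβ]
(For c' = 0 this reduces to FS = (γ'/γ_sat)·tanφ'/tanβ.)
γ' = 20.6 − 9.81 = 10.79 kN/m³
Numerator = 0.0 + 10.79·4.0·cos²21.4°·tan30.9° = 0.0 + 10.79·4.0·0.8669·0.5985 = 22.392 kPa
Denominator = 20.6·4.0·sin21.4°·cos21.4° = 20.6·4.0·0.3649·0.9311 = 27.993 kPa
FS = 22.392 / 27.993 = 0.800

FS = 0.80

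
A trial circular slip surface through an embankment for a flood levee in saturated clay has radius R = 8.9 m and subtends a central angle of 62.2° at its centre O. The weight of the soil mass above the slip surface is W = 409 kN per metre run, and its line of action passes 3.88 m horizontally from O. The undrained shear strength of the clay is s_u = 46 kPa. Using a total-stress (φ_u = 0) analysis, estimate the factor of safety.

FS = 2.49

Taking moments about the centre O, the resisting moment is provided by the undrained shear strength acting along the arc:
Arc length L_a = R·θ = 8.9·(62.2°·π/180) = 8.9·1.0856 = 9.66 m
M_R = s_u·L_a·R = 46·9.66·8.9 = 3955.5 kN·m/m
M_D = W·d = 409·3.88 = 1586.9 kN·m/m
FS = M_R / M_D = 3955.5 / 1586.9 = 2.493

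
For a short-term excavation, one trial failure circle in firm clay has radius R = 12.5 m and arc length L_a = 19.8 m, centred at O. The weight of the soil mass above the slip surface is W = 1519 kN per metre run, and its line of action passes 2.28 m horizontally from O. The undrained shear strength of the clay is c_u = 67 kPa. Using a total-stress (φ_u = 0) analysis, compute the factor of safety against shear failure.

Taking moments about the centre O, the resisting moment is provided by the undrained shear strength acting along the arc:
M_R = c_u·L_a·R = 67·19.80·12.5 = 16582.5 kN·m/m
M_D = W·d = 1519·2.28 = 3463.3 kN·m/m
FS = M_R / M_D = 16582.5 / 3463.3 = 4.788

FS = 4.79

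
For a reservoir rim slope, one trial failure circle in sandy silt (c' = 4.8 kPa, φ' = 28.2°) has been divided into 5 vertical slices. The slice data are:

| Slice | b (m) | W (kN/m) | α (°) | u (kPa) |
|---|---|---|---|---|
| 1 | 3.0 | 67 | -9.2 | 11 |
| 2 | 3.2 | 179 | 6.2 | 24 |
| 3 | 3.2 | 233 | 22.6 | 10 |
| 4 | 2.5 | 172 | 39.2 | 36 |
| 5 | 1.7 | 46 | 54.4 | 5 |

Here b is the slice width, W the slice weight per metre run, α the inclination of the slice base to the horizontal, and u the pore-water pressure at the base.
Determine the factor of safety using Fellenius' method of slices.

Ordinary method of slices: FS = Σ[c'·Δl_i + (W_i cosα_i − u_i·Δl_i)·tanφ'] / Σ W_i sinα_i, with Δl_i = b_i / cosα_i.
Slice 1: Δl = 3.0/cos(-9.2°) = 3.039 m; N'_1 = 67·cos(-9.2°) − 11·3.039 = 32.7; c'Δl = 14.59; W sinα = -10.7
Slice 2: Δl = 3.2/cos6.2° = 3.219 m; N'_2 = 179·cos6.2° − 24·3.219 = 100.7; c'Δl = 15.45; W sinα = 19.3
Slice 3: Δl = 3.2/cos22.6° = 3.466 m; N'_3 = 233·cos22.6° − 10·3.466 = 180.4; c'Δl = 16.64; W sinα = 89.5
Slice 4: Δl = 2.5/cos39.2° = 3.226 m; N'_4 = 172·cos39.2° − 36·3.226 = 17.2; c'Δl = 15.48; W sinα = 108.7
Slice 5: Δl = 1.7/cos54.4° = 2.920 m; N'_5 = 46·cos54.4° − 5·2.920 = 12.2; c'Δl = 14.02; W sinα = 37.4
Σc'Δl = 76.2 kN/m; ΣN' = 343.2 kN/m; ΣW sinα = 244.3 kN/m
Resisting = 76.2 + 343.2·tan28.2° = 76.2 + 184.0 = 260.2 kN/m
FS = 260.2 / 244.3 = 1.065

FS = 1.07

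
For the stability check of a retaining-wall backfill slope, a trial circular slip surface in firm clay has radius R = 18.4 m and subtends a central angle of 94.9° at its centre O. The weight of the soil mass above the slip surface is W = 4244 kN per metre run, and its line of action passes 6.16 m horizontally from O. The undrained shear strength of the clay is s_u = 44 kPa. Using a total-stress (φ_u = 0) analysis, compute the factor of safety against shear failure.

FS = 0.94

Taking moments about the centre O, the resisting moment is provided by the undrained shear strength acting along the arc:
Arc length L_a = R·θ = 18.4·(94.9°·π/180) = 18.4·1.6563 = 30.48 m
M_R = s_u·L_a·R = 44·30.48·18.4 = 24673.6 kN·m/m
M_D = W·d = 4244·6.16 = 26143.0 kN·m/m
FS = M_R / M_D = 24673.6 / 26143.0 = 0.944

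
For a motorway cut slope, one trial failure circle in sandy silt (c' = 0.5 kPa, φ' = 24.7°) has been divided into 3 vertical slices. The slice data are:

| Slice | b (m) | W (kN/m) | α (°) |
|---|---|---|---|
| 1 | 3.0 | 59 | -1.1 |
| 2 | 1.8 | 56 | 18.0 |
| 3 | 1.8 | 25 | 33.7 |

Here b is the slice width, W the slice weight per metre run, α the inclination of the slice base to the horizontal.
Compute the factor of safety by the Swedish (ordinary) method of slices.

Ordinary method of slices: FS = Σ[c'·Δl_i + (W_i cosα_i)·tanφ'] / Σ W_i sinα_i, with Δl_i = b_i / cosα_i.
Slice 1: Δl = 3.0/cos(-1.1°) = 3.001 m; N'_1 = 59·cos(-1.1°) = 59.0; c'Δl = 1.50; W sinα = -1.1
Slice 2: Δl = 1.8/cos18.0° = 1.893 m; N'_2 = 56·cos18.0° = 53.3; c'Δl = 0.95; W sinα = 17.3
Slice 3: Δl = 1.8/cos33.7° = 2.164 m; N'_3 = 25·cos33.7° = 20.8; c'Δl = 1.08; W sinα = 13.9
Σc'Δl = 3.5 kN/m; ΣN' = 133.0 kN/m; ΣW sinα = 30.0 kN/m
Resisting = 3.5 + 133.0·tan24.7° = 3.5 + 61.2 = 64.7 kN/m
FS = 64.7 / 30.0 = 2.154

FS = 2.15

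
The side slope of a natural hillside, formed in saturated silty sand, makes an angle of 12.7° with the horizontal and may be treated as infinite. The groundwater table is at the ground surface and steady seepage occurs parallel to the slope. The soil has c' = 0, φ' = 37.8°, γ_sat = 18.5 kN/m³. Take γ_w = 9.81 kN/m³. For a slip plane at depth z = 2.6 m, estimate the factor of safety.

FS = 1.62

With seepage parallel to the slope and the water table at the surface, the effective normal stress on the slip plane uses the buoyant unit weight γ' = γ_sat − γ_w while the driving shear stress uses γ_sat:
FS = [c' + γ' z cos²β tanφ'] / [γ_sat z sinβ cosβ]
(For c' = 0 this reduces to FS = (γ'/γ_sat)·tanφ'/tanβ.)
γ' = 18.5 − 9.81 = 8.69 kN/m³
Numerator = 0.0 + 8.69·2.6·cos²12.7°·tan37.8° = 0.0 + 8.69·2.6·0.9517·0.7757 = 16.679 kPa
Denominator = 18.5·2.6·sin12.7°·cos12.7° = 18.5·2.6·0.2198·0.9755 = 10.316 kPa
FS = 16.679 / 10.316 = 1.617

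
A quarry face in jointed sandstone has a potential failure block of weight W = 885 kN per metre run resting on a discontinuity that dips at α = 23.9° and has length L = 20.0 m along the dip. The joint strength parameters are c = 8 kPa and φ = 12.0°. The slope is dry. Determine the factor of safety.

FS = 0.93

Resolving the block weight along and normal to the plane and applying the Mohr–Coulomb strength on the joint:
N' = W cosα = 885·cos23.9° = 809.1 kN/m
Driving force T = W sinα = 885·sin23.9° = 358.6 kN/m
Resisting force R = c·L + N'·tanφ = 8·20.0 + 809.1·tan12.0° = 160.0 + 172.0 = 332.0 kN/m
FS = R / T = 332.0 / 358.6 = 0.926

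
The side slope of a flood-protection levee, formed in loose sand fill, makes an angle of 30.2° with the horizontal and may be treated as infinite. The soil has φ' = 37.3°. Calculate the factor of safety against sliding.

FS = 1.31

For a dry cohesionless infinite slope the factor of safety is FS = tanφ' / tanβ.
FS = tan37.3° / tan30.2° = 0.7618 / 0.5820 = 1.309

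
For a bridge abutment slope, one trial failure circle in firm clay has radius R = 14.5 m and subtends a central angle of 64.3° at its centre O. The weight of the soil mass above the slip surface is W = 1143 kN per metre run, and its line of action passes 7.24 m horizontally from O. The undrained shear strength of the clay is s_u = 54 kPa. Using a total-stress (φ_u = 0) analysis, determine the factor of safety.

Taking moments about the centre O, the resisting moment is provided by the undrained shear strength acting along the arc:
Arc length L_a = R·θ = 14.5·(64.3°·π/180) = 14.5·1.1222 = 16.27 m
M_R = s_u·L_a·R = 54·16.27·14.5 = 12741.4 kN·m/m
M_D = W·d = 1143·7.24 = 8275.3 kN·m/m
FS = M_R / M_D = 12741.4 / 8275.3 = 1.540

FS = 1.54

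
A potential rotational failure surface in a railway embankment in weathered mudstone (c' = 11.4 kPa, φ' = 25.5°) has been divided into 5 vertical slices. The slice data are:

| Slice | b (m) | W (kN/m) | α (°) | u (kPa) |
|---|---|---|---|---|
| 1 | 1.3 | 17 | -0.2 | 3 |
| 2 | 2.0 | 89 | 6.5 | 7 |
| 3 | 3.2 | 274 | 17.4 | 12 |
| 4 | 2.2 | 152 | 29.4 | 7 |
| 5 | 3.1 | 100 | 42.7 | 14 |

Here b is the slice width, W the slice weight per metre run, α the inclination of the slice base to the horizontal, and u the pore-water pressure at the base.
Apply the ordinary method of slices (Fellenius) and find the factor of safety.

FS = 1.54

Ordinary method of slices: FS = Σ[c'·Δl_i + (W_i cosα_i − u_i·Δl_i)·tanφ'] / Σ W_i sinα_i, with Δl_i = b_i / cosα_i.
Slice 1: Δl = 1.3/cos(-0.2°) = 1.300 m; N'_1 = 17·cos(-0.2°) − 3·1.300 = 13.1; c'Δl = 14.82; W sinα = -0.1
Slice 2: Δl = 2.0/cos6.5° = 2.013 m; N'_2 = 89·cos6.5° − 7·2.013 = 74.3; c'Δl = 22.95; W sinα = 10.1
Slice 3: Δl = 3.2/cos17.4° = 3.353 m; N'_3 = 274·cos17.4° − 12·3.353 = 221.2; c'Δl = 38.23; W sinα = 81.9
Slice 4: Δl = 2.2/cos29.4° = 2.525 m; N'_4 = 152·cos29.4° − 7·2.525 = 114.7; c'Δl = 28.79; W sinα = 74.6
Slice 5: Δl = 3.1/cos42.7° = 4.218 m; N'_5 = 100·cos42.7° − 14·4.218 = 14.4; c'Δl = 48.09; W sinα = 67.8
Σc'Δl = 152.9 kN/m; ΣN' = 437.8 kN/m; ΣW sinα = 234.4 kN/m
Resisting = 152.9 + 437.8·tan25.5° = 152.9 + 208.8 = 361.7 kN/m
FS = 361.7 / 234.4 = 1.543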